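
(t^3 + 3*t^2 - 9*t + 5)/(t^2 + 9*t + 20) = (t^2 - 2*t + 1)/(t + 4)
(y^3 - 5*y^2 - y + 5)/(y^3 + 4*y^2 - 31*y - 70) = (y^2 - 1)/(y^2 + 9*y + 14)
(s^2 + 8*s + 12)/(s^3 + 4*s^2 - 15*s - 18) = (s + 2)/(s^2 - 2*s - 3)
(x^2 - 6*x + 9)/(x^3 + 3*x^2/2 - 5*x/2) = 2*(x^2 - 6*x + 9)/(x*(2*x^2 + 3*x - 5))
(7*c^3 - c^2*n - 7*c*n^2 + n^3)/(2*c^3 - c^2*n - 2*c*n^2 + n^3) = (7*c - n)/(2*c - n)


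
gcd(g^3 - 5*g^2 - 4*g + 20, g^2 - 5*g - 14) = g + 2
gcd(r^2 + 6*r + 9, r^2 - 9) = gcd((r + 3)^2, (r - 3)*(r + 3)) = r + 3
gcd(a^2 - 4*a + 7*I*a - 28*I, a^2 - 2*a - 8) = a - 4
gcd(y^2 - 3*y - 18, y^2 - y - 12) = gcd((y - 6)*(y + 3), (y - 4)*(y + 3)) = y + 3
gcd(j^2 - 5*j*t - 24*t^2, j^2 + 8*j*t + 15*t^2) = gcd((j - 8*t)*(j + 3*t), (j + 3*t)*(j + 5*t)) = j + 3*t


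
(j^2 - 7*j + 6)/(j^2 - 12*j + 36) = (j - 1)/(j - 6)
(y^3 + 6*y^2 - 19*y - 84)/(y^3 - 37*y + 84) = (y + 3)/(y - 3)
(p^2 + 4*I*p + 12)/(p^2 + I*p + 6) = (p + 6*I)/(p + 3*I)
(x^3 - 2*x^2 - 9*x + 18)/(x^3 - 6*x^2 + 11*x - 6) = (x + 3)/(x - 1)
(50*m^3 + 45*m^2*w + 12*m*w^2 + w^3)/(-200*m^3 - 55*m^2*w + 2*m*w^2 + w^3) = (2*m + w)/(-8*m + w)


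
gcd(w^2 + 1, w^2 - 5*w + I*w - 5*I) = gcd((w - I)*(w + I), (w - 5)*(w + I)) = w + I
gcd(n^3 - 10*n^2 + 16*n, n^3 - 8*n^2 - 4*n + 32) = n^2 - 10*n + 16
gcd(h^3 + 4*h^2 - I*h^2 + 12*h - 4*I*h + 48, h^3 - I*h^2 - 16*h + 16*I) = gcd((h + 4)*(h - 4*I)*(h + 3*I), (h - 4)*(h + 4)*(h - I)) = h + 4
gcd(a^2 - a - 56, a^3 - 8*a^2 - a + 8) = a - 8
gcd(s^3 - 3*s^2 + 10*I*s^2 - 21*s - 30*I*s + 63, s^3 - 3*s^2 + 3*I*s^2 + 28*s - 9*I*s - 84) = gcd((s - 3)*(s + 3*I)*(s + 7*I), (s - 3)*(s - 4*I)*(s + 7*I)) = s^2 + s*(-3 + 7*I) - 21*I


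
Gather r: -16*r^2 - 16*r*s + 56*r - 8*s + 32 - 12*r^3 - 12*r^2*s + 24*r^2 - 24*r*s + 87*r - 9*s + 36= -12*r^3 + r^2*(8 - 12*s) + r*(143 - 40*s) - 17*s + 68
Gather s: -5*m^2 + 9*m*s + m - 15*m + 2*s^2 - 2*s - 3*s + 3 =-5*m^2 - 14*m + 2*s^2 + s*(9*m - 5) + 3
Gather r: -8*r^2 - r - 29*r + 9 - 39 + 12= -8*r^2 - 30*r - 18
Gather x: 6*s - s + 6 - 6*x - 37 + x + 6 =5*s - 5*x - 25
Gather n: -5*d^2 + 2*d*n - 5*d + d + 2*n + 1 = -5*d^2 - 4*d + n*(2*d + 2) + 1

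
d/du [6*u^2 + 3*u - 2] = 12*u + 3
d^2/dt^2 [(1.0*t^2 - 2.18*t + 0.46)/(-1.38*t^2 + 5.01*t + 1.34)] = (-5.524416*t^3 - 16.351344*t^2 + 43.269624*t - 57.65498)/(2.628072*t^6 - 28.623132*t^5 + 96.258726*t^4 - 70.164549*t^3 - 93.468618*t^2 - 26.987868*t - 2.406104)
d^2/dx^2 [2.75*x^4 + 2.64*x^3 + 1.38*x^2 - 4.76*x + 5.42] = 33.0*x^2 + 15.84*x + 2.76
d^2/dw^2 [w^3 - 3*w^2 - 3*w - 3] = 6*w - 6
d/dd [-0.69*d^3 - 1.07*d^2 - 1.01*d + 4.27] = -2.07*d^2 - 2.14*d - 1.01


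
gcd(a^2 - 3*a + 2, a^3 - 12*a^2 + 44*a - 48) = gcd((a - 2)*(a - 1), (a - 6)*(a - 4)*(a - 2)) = a - 2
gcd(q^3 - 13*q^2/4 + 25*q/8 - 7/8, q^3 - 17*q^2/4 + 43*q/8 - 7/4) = q^2 - 9*q/4 + 7/8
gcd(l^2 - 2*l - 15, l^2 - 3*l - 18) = l + 3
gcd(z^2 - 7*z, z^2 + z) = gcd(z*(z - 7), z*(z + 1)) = z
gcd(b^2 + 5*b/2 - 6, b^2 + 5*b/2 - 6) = b^2 + 5*b/2 - 6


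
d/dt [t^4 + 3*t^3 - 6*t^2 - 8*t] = 4*t^3 + 9*t^2 - 12*t - 8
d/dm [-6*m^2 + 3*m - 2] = 3 - 12*m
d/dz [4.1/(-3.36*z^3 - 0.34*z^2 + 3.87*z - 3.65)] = (41.328*z^2 + 2.788*z - 15.867)/(3.36*z^3 + 0.34*z^2 - 3.87*z + 3.65)^2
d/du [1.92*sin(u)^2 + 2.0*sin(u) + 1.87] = (3.84*sin(u) + 2.0)*cos(u)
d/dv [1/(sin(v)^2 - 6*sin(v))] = 2*(3 - sin(v))*cos(v)/((sin(v) - 6)^2*sin(v)^2)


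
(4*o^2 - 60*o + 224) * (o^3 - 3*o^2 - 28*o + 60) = 4*o^5 - 72*o^4 + 292*o^3 + 1248*o^2 - 9872*o + 13440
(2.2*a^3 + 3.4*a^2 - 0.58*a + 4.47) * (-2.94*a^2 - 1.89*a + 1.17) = -6.468*a^5 - 14.154*a^4 - 2.1468*a^3 - 8.0676*a^2 - 9.1269*a + 5.2299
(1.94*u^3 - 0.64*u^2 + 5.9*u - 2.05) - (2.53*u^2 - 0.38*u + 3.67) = 1.94*u^3 - 3.17*u^2 + 6.28*u - 5.72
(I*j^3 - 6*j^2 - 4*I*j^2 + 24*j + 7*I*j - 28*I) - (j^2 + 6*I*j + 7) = I*j^3 - 7*j^2 - 4*I*j^2 + 24*j + I*j - 7 - 28*I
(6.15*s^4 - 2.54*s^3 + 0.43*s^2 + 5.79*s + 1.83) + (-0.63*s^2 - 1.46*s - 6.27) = 6.15*s^4 - 2.54*s^3 - 0.2*s^2 + 4.33*s - 4.44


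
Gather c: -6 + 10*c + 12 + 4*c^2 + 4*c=4*c^2 + 14*c + 6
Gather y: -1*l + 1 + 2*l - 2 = l - 1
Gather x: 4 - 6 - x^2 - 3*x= -x^2 - 3*x - 2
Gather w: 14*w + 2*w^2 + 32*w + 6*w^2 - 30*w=8*w^2 + 16*w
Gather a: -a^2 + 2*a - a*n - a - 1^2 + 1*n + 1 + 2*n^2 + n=-a^2 + a*(1 - n) + 2*n^2 + 2*n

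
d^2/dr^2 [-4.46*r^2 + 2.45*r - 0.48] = -8.92000000000000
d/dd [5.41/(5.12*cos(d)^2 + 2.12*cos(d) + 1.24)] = (55.3984*cos(d) + 11.4692)*sin(d)/(5.12*cos(d)^2 + 2.12*cos(d) + 1.24)^2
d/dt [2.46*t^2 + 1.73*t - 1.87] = 4.92*t + 1.73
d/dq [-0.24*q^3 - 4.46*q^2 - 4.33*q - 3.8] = -0.72*q^2 - 8.92*q - 4.33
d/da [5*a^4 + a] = 20*a^3 + 1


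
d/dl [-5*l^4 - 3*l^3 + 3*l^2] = l*(-20*l^2 - 9*l + 6)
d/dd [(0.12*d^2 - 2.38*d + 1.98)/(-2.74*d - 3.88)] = (-0.3288*d^2 - 0.9312*d + 14.6596)/(7.5076*d^2 + 21.2624*d + 15.0544)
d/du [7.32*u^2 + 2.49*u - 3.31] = 14.64*u + 2.49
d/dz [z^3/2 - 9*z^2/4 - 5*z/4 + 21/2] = 3*z^2/2 - 9*z/2 - 5/4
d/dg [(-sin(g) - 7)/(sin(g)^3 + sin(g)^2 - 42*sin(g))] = 2*(sin(g) - 3)*cos(g)/((sin(g) - 6)^2*sin(g)^2)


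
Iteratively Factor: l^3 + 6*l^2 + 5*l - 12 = (l - 1)*(l^2 + 7*l + 12) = (l - 1)*(l + 4)*(l + 3)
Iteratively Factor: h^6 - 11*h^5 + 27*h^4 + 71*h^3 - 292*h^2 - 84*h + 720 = (h - 3)*(h^5 - 8*h^4 + 3*h^3 + 80*h^2 - 52*h - 240) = (h - 3)^2*(h^4 - 5*h^3 - 12*h^2 + 44*h + 80) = (h - 4)*(h - 3)^2*(h^3 - h^2 - 16*h - 20) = (h - 4)*(h - 3)^2*(h + 2)*(h^2 - 3*h - 10) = (h - 5)*(h - 4)*(h - 3)^2*(h + 2)*(h + 2)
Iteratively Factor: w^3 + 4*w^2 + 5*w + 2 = (w + 1)*(w^2 + 3*w + 2) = (w + 1)^2*(w + 2)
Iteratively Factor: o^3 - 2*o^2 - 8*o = (o - 4)*(o^2 + 2*o) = (o - 4)*(o + 2)*(o)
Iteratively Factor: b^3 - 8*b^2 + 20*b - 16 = (b - 4)*(b^2 - 4*b + 4) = (b - 4)*(b - 2)*(b - 2)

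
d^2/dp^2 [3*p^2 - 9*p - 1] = 6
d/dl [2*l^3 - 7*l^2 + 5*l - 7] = 6*l^2 - 14*l + 5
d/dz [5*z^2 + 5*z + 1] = 10*z + 5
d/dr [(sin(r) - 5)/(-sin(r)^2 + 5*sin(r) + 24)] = (sin(r)^2 - 10*sin(r) + 49)*cos(r)/((sin(r) - 8)^2*(sin(r) + 3)^2)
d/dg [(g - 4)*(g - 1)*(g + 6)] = 3*g^2 + 2*g - 26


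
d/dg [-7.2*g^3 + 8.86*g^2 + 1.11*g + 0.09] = -21.6*g^2 + 17.72*g + 1.11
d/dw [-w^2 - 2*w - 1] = -2*w - 2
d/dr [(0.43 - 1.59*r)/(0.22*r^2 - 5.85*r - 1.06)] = (0.3498*r^2 - 0.1892*r + 4.2009)/(0.0484*r^4 - 2.574*r^3 + 33.7561*r^2 + 12.402*r + 1.1236)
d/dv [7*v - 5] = 7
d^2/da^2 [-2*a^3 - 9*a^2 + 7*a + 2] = -12*a - 18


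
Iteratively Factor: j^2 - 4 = (j - 2)*(j + 2)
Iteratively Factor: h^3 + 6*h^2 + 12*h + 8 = (h + 2)*(h^2 + 4*h + 4) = (h + 2)^2*(h + 2)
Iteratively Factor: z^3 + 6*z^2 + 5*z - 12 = (z + 4)*(z^2 + 2*z - 3) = (z + 3)*(z + 4)*(z - 1)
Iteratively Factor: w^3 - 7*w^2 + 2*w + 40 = (w + 2)*(w^2 - 9*w + 20) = (w - 4)*(w + 2)*(w - 5)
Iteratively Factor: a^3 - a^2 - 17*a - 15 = (a - 5)*(a^2 + 4*a + 3) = (a - 5)*(a + 1)*(a + 3)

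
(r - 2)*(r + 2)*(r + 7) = r^3 + 7*r^2 - 4*r - 28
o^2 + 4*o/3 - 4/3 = (o - 2/3)*(o + 2)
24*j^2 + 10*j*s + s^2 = (4*j + s)*(6*j + s)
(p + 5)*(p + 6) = p^2 + 11*p + 30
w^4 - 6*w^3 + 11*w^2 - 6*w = w*(w - 3)*(w - 2)*(w - 1)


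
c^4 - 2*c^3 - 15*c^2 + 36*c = c*(c - 3)^2*(c + 4)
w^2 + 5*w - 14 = (w - 2)*(w + 7)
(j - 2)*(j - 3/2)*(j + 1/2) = j^3 - 3*j^2 + 5*j/4 + 3/2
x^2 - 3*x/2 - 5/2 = (x - 5/2)*(x + 1)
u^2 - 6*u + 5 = (u - 5)*(u - 1)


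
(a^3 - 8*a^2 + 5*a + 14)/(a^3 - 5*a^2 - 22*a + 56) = (a + 1)/(a + 4)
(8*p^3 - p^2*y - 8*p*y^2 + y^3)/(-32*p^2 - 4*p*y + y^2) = (-p^2 + y^2)/(4*p + y)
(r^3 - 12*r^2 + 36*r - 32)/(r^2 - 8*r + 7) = (r^3 - 12*r^2 + 36*r - 32)/(r^2 - 8*r + 7)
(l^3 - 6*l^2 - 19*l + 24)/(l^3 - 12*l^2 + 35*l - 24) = (l + 3)/(l - 3)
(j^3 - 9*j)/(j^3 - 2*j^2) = (j^2 - 9)/(j*(j - 2))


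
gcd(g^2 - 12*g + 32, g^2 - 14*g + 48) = g - 8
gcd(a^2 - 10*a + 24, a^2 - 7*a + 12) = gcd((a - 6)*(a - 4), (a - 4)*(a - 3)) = a - 4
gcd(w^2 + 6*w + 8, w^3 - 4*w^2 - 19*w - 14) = w + 2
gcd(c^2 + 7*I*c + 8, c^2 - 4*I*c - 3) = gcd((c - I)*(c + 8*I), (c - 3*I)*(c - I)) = c - I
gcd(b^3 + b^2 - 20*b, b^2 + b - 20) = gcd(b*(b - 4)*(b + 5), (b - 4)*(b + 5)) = b^2 + b - 20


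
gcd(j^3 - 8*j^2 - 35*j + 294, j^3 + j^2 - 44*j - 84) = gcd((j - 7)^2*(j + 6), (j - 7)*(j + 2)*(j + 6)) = j^2 - j - 42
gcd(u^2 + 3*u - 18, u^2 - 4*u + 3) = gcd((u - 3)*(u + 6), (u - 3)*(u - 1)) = u - 3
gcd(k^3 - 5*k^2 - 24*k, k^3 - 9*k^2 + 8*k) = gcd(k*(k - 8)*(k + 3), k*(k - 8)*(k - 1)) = k^2 - 8*k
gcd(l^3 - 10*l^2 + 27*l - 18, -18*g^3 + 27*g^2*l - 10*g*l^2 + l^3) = 1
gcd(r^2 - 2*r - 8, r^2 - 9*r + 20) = r - 4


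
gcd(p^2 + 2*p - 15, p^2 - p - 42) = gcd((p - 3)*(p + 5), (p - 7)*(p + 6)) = 1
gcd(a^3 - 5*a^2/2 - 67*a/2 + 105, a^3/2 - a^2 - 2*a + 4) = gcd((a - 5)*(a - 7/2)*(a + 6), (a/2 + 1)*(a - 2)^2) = 1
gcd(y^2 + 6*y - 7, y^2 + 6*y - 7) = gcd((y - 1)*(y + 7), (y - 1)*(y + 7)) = y^2 + 6*y - 7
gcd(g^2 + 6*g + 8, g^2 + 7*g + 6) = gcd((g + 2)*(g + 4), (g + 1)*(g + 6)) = 1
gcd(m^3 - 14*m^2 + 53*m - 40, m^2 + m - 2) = m - 1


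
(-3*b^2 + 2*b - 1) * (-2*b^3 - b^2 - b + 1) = 6*b^5 - b^4 + 3*b^3 - 4*b^2 + 3*b - 1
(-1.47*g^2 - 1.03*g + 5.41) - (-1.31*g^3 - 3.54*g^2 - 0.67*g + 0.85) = 1.31*g^3 + 2.07*g^2 - 0.36*g + 4.56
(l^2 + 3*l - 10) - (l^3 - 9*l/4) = -l^3 + l^2 + 21*l/4 - 10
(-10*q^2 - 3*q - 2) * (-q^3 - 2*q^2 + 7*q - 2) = 10*q^5 + 23*q^4 - 62*q^3 + 3*q^2 - 8*q + 4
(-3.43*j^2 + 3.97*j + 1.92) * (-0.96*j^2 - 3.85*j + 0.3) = 3.2928*j^4 + 9.3943*j^3 - 18.1567*j^2 - 6.201*j + 0.576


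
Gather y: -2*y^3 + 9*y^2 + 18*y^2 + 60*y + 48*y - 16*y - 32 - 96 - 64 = -2*y^3 + 27*y^2 + 92*y - 192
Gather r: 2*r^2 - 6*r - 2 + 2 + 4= 2*r^2 - 6*r + 4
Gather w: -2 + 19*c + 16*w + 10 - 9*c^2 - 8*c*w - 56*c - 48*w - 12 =-9*c^2 - 37*c + w*(-8*c - 32) - 4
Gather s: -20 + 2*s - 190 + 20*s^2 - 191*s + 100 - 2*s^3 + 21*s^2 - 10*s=-2*s^3 + 41*s^2 - 199*s - 110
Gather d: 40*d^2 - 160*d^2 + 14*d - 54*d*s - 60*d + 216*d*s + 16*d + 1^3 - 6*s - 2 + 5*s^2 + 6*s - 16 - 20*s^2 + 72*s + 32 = -120*d^2 + d*(162*s - 30) - 15*s^2 + 72*s + 15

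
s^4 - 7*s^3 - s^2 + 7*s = s*(s - 7)*(s - 1)*(s + 1)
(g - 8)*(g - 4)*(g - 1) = g^3 - 13*g^2 + 44*g - 32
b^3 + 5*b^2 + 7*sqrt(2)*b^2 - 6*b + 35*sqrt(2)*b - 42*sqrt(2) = (b - 1)*(b + 6)*(b + 7*sqrt(2))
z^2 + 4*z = z*(z + 4)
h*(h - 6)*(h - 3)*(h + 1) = h^4 - 8*h^3 + 9*h^2 + 18*h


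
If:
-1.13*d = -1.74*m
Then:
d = 1.53982300884956*m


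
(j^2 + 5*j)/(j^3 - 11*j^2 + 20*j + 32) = j*(j + 5)/(j^3 - 11*j^2 + 20*j + 32)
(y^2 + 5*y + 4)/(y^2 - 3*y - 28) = (y + 1)/(y - 7)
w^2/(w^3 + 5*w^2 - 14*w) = w/(w^2 + 5*w - 14)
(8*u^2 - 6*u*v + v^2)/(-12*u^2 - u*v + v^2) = (-2*u + v)/(3*u + v)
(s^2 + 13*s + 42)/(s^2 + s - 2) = (s^2 + 13*s + 42)/(s^2 + s - 2)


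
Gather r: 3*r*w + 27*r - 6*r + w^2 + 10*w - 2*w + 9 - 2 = r*(3*w + 21) + w^2 + 8*w + 7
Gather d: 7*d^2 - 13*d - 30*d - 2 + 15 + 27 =7*d^2 - 43*d + 40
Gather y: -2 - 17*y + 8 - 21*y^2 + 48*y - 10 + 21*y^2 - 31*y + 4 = 0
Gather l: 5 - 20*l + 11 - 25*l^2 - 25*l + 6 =-25*l^2 - 45*l + 22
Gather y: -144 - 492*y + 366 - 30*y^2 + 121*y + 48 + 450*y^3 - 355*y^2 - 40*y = 450*y^3 - 385*y^2 - 411*y + 270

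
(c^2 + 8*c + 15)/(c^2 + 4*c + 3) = (c + 5)/(c + 1)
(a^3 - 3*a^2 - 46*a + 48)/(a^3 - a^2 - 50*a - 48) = (a - 1)/(a + 1)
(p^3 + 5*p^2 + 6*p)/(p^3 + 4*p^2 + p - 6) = p/(p - 1)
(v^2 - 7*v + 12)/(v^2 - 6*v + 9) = (v - 4)/(v - 3)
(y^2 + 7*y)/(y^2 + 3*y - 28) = y/(y - 4)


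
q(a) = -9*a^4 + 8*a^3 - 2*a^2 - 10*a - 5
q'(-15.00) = 126950.00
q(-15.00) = -482930.00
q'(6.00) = -6946.00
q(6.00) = -10073.00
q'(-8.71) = 25633.53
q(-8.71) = -57154.09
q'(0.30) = -10.01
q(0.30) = -8.04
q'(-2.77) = 950.37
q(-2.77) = -692.54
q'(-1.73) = 255.15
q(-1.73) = -115.72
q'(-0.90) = 39.28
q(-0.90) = -9.36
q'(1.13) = -35.82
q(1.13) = -21.98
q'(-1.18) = 87.29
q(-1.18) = -26.58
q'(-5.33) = 6144.23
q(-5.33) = -8483.46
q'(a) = -36*a^3 + 24*a^2 - 4*a - 10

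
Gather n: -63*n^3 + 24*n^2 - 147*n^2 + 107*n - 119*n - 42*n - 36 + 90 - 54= -63*n^3 - 123*n^2 - 54*n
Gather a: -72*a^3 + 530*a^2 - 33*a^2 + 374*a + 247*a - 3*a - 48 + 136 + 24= -72*a^3 + 497*a^2 + 618*a + 112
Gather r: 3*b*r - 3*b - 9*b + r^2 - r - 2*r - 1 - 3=-12*b + r^2 + r*(3*b - 3) - 4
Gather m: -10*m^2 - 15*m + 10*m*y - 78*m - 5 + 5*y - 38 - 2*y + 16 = -10*m^2 + m*(10*y - 93) + 3*y - 27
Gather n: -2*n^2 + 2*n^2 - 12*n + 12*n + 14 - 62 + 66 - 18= 0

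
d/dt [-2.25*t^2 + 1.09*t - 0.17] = 1.09 - 4.5*t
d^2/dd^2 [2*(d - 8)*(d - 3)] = 4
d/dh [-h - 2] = -1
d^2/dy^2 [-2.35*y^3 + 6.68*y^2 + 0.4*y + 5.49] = 13.36 - 14.1*y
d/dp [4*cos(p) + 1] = -4*sin(p)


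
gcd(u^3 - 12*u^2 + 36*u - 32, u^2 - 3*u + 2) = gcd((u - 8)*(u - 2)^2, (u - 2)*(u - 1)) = u - 2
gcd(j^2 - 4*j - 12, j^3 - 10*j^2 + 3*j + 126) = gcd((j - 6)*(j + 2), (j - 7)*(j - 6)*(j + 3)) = j - 6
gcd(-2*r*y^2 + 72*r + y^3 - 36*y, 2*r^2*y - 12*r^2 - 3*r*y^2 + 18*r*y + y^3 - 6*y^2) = -2*r*y + 12*r + y^2 - 6*y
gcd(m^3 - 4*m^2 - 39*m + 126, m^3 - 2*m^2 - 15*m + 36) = m - 3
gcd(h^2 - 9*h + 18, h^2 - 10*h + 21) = h - 3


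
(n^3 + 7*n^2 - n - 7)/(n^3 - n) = (n + 7)/n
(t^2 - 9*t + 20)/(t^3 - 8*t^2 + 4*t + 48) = (t - 5)/(t^2 - 4*t - 12)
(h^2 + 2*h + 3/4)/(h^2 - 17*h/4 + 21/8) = 2*(4*h^2 + 8*h + 3)/(8*h^2 - 34*h + 21)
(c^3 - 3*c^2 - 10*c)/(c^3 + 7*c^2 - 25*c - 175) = c*(c + 2)/(c^2 + 12*c + 35)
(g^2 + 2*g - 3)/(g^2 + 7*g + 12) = (g - 1)/(g + 4)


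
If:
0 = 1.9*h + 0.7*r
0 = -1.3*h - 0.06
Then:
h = -0.05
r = 0.13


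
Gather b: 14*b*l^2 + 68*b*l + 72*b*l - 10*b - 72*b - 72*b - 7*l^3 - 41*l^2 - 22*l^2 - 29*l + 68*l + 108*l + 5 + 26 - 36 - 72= b*(14*l^2 + 140*l - 154) - 7*l^3 - 63*l^2 + 147*l - 77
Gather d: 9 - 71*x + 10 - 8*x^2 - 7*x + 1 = -8*x^2 - 78*x + 20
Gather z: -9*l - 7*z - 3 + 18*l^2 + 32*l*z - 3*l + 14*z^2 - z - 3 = 18*l^2 - 12*l + 14*z^2 + z*(32*l - 8) - 6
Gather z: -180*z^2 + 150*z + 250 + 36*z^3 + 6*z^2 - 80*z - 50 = 36*z^3 - 174*z^2 + 70*z + 200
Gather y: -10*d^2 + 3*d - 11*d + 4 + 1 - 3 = -10*d^2 - 8*d + 2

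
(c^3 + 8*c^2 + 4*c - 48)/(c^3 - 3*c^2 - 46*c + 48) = (c^2 + 2*c - 8)/(c^2 - 9*c + 8)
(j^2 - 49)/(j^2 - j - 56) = (j - 7)/(j - 8)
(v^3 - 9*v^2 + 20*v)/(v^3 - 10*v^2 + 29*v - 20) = v/(v - 1)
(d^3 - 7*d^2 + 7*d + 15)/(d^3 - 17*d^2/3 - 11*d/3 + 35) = 3*(d + 1)/(3*d + 7)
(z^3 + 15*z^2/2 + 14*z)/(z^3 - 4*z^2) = (z^2 + 15*z/2 + 14)/(z*(z - 4))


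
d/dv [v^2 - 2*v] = 2*v - 2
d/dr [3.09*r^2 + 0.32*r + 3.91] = 6.18*r + 0.32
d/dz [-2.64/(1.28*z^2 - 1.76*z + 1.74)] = (6.7584*z - 4.6464)/(1.28*z^2 - 1.76*z + 1.74)^2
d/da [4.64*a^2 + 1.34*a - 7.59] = 9.28*a + 1.34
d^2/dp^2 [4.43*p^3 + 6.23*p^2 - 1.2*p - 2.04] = 26.58*p + 12.46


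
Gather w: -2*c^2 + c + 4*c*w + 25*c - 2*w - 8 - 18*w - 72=-2*c^2 + 26*c + w*(4*c - 20) - 80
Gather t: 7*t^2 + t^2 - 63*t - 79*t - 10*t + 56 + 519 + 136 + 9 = 8*t^2 - 152*t + 720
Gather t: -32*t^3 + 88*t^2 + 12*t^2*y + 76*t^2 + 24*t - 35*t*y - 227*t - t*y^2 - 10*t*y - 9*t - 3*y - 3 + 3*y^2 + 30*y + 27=-32*t^3 + t^2*(12*y + 164) + t*(-y^2 - 45*y - 212) + 3*y^2 + 27*y + 24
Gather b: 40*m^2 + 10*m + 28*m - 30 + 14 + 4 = 40*m^2 + 38*m - 12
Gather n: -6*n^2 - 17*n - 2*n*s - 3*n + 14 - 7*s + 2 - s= -6*n^2 + n*(-2*s - 20) - 8*s + 16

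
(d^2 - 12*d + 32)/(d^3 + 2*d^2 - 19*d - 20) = (d - 8)/(d^2 + 6*d + 5)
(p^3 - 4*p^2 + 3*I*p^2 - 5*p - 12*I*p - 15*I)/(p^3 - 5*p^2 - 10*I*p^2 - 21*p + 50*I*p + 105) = (p^2 + p*(1 + 3*I) + 3*I)/(p^2 - 10*I*p - 21)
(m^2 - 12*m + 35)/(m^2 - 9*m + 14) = (m - 5)/(m - 2)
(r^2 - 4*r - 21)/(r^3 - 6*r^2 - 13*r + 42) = 1/(r - 2)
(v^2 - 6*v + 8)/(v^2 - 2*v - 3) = (-v^2 + 6*v - 8)/(-v^2 + 2*v + 3)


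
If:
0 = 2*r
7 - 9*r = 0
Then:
No Solution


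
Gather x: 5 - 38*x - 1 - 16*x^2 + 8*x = -16*x^2 - 30*x + 4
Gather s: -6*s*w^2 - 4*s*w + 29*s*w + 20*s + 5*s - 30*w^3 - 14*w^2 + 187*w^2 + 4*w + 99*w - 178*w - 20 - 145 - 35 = s*(-6*w^2 + 25*w + 25) - 30*w^3 + 173*w^2 - 75*w - 200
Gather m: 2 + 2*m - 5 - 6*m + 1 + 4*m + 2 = 0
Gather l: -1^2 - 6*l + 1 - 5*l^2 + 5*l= -5*l^2 - l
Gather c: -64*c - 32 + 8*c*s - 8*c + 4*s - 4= c*(8*s - 72) + 4*s - 36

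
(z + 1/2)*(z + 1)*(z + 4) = z^3 + 11*z^2/2 + 13*z/2 + 2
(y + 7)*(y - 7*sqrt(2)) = y^2 - 7*sqrt(2)*y + 7*y - 49*sqrt(2)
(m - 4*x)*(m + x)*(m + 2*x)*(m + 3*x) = m^4 + 2*m^3*x - 13*m^2*x^2 - 38*m*x^3 - 24*x^4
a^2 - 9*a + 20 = (a - 5)*(a - 4)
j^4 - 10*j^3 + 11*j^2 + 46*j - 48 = (j - 8)*(j - 3)*(j - 1)*(j + 2)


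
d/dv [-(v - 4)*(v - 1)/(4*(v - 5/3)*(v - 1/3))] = 9*(-27*v^2 + 62*v - 47)/(4*(81*v^4 - 324*v^3 + 414*v^2 - 180*v + 25))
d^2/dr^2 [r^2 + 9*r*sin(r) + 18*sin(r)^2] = -9*r*sin(r) - 72*sin(r)^2 + 18*cos(r) + 38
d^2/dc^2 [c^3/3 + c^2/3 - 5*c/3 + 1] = 2*c + 2/3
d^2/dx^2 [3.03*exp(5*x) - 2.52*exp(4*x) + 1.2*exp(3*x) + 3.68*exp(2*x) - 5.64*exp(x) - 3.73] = (75.75*exp(4*x) - 40.32*exp(3*x) + 10.8*exp(2*x) + 14.72*exp(x) - 5.64)*exp(x)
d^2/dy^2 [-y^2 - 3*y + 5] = -2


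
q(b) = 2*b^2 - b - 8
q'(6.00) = 23.00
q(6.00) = 58.00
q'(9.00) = 35.00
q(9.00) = 145.00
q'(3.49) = 12.96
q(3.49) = 12.87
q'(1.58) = 5.32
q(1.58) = -4.59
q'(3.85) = 14.40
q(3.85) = 17.80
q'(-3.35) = -14.40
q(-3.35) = 17.80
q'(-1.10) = -5.40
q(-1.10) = -4.48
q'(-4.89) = -20.56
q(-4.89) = 44.71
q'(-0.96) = -4.84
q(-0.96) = -5.20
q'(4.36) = 16.44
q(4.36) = 25.66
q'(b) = 4*b - 1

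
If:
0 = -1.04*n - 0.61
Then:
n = -0.59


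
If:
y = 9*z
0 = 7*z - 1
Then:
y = 9/7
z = 1/7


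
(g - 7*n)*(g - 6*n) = g^2 - 13*g*n + 42*n^2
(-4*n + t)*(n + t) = -4*n^2 - 3*n*t + t^2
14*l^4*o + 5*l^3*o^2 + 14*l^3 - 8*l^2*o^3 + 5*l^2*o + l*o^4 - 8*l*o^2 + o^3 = (-7*l + o)*(-2*l + o)*(l + o)*(l*o + 1)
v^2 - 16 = (v - 4)*(v + 4)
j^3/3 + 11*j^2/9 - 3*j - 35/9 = (j/3 + 1/3)*(j - 7/3)*(j + 5)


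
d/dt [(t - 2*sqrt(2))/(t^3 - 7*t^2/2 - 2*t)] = 2*(-t*(-2*t^2 + 7*t + 4) + 2*(t - 2*sqrt(2))*(-3*t^2 + 7*t + 2))/(t^2*(-2*t^2 + 7*t + 4)^2)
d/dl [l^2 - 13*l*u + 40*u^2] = 2*l - 13*u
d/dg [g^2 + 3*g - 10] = 2*g + 3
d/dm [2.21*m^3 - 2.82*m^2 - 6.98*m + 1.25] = 6.63*m^2 - 5.64*m - 6.98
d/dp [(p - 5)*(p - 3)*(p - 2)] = 3*p^2 - 20*p + 31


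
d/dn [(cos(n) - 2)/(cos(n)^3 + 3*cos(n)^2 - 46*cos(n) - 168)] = (-21*cos(n) - 3*cos(2*n) + cos(3*n) + 517)*sin(n)/(2*(cos(n)^3 + 3*cos(n)^2 - 46*cos(n) - 168)^2)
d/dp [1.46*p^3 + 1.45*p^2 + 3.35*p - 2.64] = 4.38*p^2 + 2.9*p + 3.35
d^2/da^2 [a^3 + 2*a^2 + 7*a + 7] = 6*a + 4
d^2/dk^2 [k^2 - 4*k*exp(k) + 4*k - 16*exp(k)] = -4*k*exp(k) - 24*exp(k) + 2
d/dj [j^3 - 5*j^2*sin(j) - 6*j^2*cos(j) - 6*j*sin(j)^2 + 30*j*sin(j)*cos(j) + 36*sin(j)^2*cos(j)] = 6*j^2*sin(j) - 5*j^2*cos(j) + 3*j^2 - 10*j*sin(j) - 6*j*sin(2*j) - 12*j*cos(j) + 30*j*cos(2*j) - 9*sin(j) + 15*sin(2*j) + 27*sin(3*j) + 3*cos(2*j) - 3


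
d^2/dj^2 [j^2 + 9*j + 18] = 2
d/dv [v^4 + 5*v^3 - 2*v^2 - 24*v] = 4*v^3 + 15*v^2 - 4*v - 24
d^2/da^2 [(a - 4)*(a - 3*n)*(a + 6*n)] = 6*a + 6*n - 8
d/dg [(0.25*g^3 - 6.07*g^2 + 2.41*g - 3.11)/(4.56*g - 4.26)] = (2.28*g^3 - 30.8742*g^2 + 51.7164*g + 3.915)/(20.7936*g^2 - 38.8512*g + 18.1476)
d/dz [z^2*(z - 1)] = z*(3*z - 2)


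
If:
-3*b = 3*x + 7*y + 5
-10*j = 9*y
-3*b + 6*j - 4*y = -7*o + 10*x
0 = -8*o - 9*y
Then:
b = -727*y/840 - 50/21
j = -9*y/10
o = -9*y/8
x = 5/7 - 411*y/280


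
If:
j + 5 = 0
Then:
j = -5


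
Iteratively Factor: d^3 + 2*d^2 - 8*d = (d + 4)*(d^2 - 2*d) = (d - 2)*(d + 4)*(d)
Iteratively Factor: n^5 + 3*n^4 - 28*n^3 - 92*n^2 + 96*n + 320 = (n + 4)*(n^4 - n^3 - 24*n^2 + 4*n + 80) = (n + 2)*(n + 4)*(n^3 - 3*n^2 - 18*n + 40) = (n + 2)*(n + 4)^2*(n^2 - 7*n + 10) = (n - 2)*(n + 2)*(n + 4)^2*(n - 5)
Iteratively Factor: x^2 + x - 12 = (x + 4)*(x - 3)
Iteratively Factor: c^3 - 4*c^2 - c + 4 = (c - 1)*(c^2 - 3*c - 4) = (c - 1)*(c + 1)*(c - 4)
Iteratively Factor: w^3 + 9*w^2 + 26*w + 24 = (w + 3)*(w^2 + 6*w + 8) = (w + 3)*(w + 4)*(w + 2)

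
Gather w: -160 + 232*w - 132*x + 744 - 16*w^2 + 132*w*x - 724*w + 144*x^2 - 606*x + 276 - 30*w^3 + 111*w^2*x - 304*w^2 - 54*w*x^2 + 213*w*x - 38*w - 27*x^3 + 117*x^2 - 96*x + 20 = -30*w^3 + w^2*(111*x - 320) + w*(-54*x^2 + 345*x - 530) - 27*x^3 + 261*x^2 - 834*x + 880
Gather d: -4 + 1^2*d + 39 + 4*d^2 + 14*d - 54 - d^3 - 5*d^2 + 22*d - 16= -d^3 - d^2 + 37*d - 35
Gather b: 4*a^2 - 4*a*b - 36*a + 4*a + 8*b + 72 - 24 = 4*a^2 - 32*a + b*(8 - 4*a) + 48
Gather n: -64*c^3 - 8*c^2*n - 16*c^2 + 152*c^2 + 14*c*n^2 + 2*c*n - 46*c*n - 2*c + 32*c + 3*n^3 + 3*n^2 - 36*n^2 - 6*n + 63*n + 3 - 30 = -64*c^3 + 136*c^2 + 30*c + 3*n^3 + n^2*(14*c - 33) + n*(-8*c^2 - 44*c + 57) - 27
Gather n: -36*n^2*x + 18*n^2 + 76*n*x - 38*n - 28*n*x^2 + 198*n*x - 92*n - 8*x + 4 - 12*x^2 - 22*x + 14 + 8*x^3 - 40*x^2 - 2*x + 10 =n^2*(18 - 36*x) + n*(-28*x^2 + 274*x - 130) + 8*x^3 - 52*x^2 - 32*x + 28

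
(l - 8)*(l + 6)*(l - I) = l^3 - 2*l^2 - I*l^2 - 48*l + 2*I*l + 48*I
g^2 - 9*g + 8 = (g - 8)*(g - 1)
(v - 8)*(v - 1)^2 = v^3 - 10*v^2 + 17*v - 8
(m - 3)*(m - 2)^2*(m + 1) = m^4 - 6*m^3 + 9*m^2 + 4*m - 12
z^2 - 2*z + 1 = (z - 1)^2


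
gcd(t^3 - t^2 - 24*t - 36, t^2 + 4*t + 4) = t + 2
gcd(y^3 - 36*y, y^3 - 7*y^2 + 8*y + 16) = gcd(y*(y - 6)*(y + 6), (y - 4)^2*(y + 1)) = 1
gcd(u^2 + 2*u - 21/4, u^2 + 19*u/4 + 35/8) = u + 7/2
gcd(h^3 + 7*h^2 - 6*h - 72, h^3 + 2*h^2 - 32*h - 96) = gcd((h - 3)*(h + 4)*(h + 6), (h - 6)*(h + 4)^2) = h + 4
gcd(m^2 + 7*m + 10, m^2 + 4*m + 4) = m + 2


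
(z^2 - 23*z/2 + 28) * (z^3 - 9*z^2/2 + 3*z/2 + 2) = z^5 - 16*z^4 + 325*z^3/4 - 565*z^2/4 + 19*z + 56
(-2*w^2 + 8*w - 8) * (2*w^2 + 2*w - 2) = -4*w^4 + 12*w^3 + 4*w^2 - 32*w + 16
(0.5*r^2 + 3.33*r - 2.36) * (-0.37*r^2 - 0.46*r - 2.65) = -0.185*r^4 - 1.4621*r^3 - 1.9836*r^2 - 7.7389*r + 6.254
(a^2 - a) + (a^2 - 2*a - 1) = 2*a^2 - 3*a - 1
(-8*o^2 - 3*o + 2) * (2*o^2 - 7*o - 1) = -16*o^4 + 50*o^3 + 33*o^2 - 11*o - 2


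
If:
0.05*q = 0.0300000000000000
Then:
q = 0.60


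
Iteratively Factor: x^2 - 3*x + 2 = (x - 1)*(x - 2)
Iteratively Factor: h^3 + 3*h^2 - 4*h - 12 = (h + 2)*(h^2 + h - 6) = (h + 2)*(h + 3)*(h - 2)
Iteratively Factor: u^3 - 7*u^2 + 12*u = (u - 3)*(u^2 - 4*u) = (u - 4)*(u - 3)*(u)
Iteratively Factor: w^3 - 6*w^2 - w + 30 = (w - 5)*(w^2 - w - 6) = (w - 5)*(w + 2)*(w - 3)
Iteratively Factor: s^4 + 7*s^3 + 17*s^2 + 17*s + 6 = (s + 2)*(s^3 + 5*s^2 + 7*s + 3) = (s + 1)*(s + 2)*(s^2 + 4*s + 3) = (s + 1)^2*(s + 2)*(s + 3)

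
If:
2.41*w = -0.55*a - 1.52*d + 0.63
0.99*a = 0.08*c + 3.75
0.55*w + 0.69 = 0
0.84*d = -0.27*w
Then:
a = 5.53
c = 21.54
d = 0.40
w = -1.25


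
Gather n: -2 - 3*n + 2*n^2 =2*n^2 - 3*n - 2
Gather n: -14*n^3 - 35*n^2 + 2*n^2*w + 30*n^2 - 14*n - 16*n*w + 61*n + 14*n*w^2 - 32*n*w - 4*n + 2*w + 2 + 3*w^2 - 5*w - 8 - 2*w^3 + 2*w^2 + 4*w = -14*n^3 + n^2*(2*w - 5) + n*(14*w^2 - 48*w + 43) - 2*w^3 + 5*w^2 + w - 6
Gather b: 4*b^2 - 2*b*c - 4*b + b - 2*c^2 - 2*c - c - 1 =4*b^2 + b*(-2*c - 3) - 2*c^2 - 3*c - 1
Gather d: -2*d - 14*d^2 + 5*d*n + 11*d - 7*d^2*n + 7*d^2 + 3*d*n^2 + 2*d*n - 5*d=d^2*(-7*n - 7) + d*(3*n^2 + 7*n + 4)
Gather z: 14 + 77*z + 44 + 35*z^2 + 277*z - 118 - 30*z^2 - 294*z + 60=5*z^2 + 60*z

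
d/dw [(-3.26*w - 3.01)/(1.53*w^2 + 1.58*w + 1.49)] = (4.9878*w^2 + 9.2106*w - 0.101599999999999)/(2.3409*w^4 + 4.8348*w^3 + 7.0558*w^2 + 4.7084*w + 2.2201)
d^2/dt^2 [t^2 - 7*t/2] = 2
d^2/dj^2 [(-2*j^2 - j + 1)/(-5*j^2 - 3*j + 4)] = 10*(-j^3 + 9*j^2 + 3*j + 3)/(125*j^6 + 225*j^5 - 165*j^4 - 333*j^3 + 132*j^2 + 144*j - 64)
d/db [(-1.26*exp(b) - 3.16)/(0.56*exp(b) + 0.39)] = 1.2782*exp(b)/(0.56*exp(b) + 0.39)^2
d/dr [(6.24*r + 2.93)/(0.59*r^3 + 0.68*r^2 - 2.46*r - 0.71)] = (-7.3632*r^3 - 9.4293*r^2 - 3.9848*r + 2.7774)/(0.3481*r^6 + 0.8024*r^5 - 2.4404*r^4 - 4.1834*r^3 + 5.086*r^2 + 3.4932*r + 0.5041)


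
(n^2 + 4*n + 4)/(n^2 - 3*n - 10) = (n + 2)/(n - 5)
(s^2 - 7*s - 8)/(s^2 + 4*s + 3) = (s - 8)/(s + 3)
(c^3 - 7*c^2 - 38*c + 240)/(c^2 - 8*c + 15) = (c^2 - 2*c - 48)/(c - 3)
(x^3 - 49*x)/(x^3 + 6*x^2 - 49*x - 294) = x/(x + 6)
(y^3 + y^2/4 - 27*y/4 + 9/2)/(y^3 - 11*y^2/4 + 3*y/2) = (y + 3)/y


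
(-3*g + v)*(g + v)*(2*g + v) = -6*g^3 - 7*g^2*v + v^3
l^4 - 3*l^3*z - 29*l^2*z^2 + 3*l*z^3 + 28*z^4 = (l - 7*z)*(l - z)*(l + z)*(l + 4*z)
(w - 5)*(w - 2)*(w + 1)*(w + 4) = w^4 - 2*w^3 - 21*w^2 + 22*w + 40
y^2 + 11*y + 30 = (y + 5)*(y + 6)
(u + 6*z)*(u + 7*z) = u^2 + 13*u*z + 42*z^2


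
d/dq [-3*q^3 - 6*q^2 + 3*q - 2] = -9*q^2 - 12*q + 3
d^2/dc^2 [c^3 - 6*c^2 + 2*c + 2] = 6*c - 12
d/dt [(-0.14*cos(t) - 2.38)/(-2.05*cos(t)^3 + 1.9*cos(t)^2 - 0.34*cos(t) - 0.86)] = (0.574*cos(t)^3 + 14.371*cos(t)^2 - 9.044*cos(t) + 0.6888)*sin(t)/(4.2025*cos(t)^6 - 7.79*cos(t)^5 + 5.004*cos(t)^4 + 2.234*cos(t)^3 - 3.1524*cos(t)^2 + 0.5848*cos(t) + 0.7396)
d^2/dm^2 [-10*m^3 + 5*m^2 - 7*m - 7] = 10 - 60*m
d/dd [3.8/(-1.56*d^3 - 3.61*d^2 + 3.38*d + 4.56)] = (17.784*d^2 + 27.436*d - 12.844)/(1.56*d^3 + 3.61*d^2 - 3.38*d - 4.56)^2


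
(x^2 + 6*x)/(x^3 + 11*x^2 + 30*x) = 1/(x + 5)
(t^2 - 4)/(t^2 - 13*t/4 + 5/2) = 4*(t + 2)/(4*t - 5)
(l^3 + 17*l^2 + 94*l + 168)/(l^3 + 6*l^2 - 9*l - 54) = (l^2 + 11*l + 28)/(l^2 - 9)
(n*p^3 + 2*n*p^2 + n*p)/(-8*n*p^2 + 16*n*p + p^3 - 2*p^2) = n*(p^2 + 2*p + 1)/(-8*n*p + 16*n + p^2 - 2*p)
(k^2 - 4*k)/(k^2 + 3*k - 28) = k/(k + 7)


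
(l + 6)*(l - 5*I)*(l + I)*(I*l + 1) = I*l^4 + 5*l^3 + 6*I*l^3 + 30*l^2 + I*l^2 + 5*l + 6*I*l + 30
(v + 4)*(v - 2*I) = v^2 + 4*v - 2*I*v - 8*I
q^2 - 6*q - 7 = (q - 7)*(q + 1)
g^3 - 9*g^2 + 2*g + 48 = (g - 8)*(g - 3)*(g + 2)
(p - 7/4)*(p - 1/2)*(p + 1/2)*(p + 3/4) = p^4 - p^3 - 25*p^2/16 + p/4 + 21/64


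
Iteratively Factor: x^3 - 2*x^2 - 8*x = (x - 4)*(x^2 + 2*x) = x*(x - 4)*(x + 2)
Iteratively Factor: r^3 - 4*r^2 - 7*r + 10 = (r - 1)*(r^2 - 3*r - 10) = (r - 1)*(r + 2)*(r - 5)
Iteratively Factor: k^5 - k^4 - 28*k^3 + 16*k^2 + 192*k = (k)*(k^4 - k^3 - 28*k^2 + 16*k + 192) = k*(k - 4)*(k^3 + 3*k^2 - 16*k - 48) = k*(k - 4)*(k + 3)*(k^2 - 16) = k*(k - 4)*(k + 3)*(k + 4)*(k - 4)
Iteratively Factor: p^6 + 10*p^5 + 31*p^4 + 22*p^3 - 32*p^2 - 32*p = (p + 4)*(p^5 + 6*p^4 + 7*p^3 - 6*p^2 - 8*p) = (p + 4)^2*(p^4 + 2*p^3 - p^2 - 2*p) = (p + 1)*(p + 4)^2*(p^3 + p^2 - 2*p) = p*(p + 1)*(p + 4)^2*(p^2 + p - 2) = p*(p - 1)*(p + 1)*(p + 4)^2*(p + 2)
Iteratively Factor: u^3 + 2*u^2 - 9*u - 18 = (u + 2)*(u^2 - 9) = (u - 3)*(u + 2)*(u + 3)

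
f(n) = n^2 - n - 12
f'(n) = 2*n - 1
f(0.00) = -12.00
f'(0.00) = -1.00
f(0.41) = -12.24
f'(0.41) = -0.18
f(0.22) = -12.17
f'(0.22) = -0.56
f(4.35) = 2.57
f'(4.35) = 7.70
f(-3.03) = 0.21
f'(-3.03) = -7.06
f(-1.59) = -7.88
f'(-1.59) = -4.18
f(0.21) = -12.17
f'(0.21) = -0.58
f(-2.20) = -4.96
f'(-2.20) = -5.40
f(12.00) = 120.00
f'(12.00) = 23.00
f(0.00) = -12.00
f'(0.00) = -1.00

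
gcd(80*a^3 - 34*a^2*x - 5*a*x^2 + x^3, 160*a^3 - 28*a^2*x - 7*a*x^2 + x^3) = -40*a^2 - 3*a*x + x^2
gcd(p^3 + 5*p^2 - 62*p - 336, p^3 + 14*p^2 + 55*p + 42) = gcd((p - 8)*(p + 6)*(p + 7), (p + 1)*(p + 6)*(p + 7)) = p^2 + 13*p + 42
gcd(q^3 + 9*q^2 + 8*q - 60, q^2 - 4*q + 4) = q - 2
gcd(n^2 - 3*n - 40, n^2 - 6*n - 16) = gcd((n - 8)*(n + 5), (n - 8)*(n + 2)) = n - 8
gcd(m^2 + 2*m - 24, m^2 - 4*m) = m - 4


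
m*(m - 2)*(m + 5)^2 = m^4 + 8*m^3 + 5*m^2 - 50*m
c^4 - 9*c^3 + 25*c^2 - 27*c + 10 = (c - 5)*(c - 2)*(c - 1)^2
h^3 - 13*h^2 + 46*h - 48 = (h - 8)*(h - 3)*(h - 2)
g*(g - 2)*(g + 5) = g^3 + 3*g^2 - 10*g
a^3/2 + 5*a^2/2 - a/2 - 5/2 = (a/2 + 1/2)*(a - 1)*(a + 5)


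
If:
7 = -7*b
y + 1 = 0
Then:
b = -1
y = -1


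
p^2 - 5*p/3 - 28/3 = (p - 4)*(p + 7/3)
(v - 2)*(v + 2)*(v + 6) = v^3 + 6*v^2 - 4*v - 24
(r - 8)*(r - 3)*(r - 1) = r^3 - 12*r^2 + 35*r - 24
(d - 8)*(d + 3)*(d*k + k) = d^3*k - 4*d^2*k - 29*d*k - 24*k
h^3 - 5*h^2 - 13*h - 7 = (h - 7)*(h + 1)^2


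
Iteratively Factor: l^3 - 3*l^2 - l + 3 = (l - 3)*(l^2 - 1) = (l - 3)*(l + 1)*(l - 1)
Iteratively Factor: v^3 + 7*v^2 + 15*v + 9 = (v + 3)*(v^2 + 4*v + 3) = (v + 3)^2*(v + 1)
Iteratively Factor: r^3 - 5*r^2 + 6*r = (r)*(r^2 - 5*r + 6) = r*(r - 2)*(r - 3)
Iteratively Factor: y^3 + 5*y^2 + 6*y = (y + 3)*(y^2 + 2*y) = (y + 2)*(y + 3)*(y)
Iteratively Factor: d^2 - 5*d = (d)*(d - 5)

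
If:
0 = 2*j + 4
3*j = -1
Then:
No Solution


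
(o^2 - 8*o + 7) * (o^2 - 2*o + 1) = o^4 - 10*o^3 + 24*o^2 - 22*o + 7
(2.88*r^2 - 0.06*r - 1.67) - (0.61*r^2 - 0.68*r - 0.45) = 2.27*r^2 + 0.62*r - 1.22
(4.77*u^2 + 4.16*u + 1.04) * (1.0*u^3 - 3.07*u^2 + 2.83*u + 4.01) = 4.77*u^5 - 10.4839*u^4 + 1.7679*u^3 + 27.7077*u^2 + 19.6248*u + 4.1704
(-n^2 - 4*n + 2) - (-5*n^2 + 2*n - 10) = 4*n^2 - 6*n + 12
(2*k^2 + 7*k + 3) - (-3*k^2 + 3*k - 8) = 5*k^2 + 4*k + 11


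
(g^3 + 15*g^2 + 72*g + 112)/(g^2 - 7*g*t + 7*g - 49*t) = (-g^2 - 8*g - 16)/(-g + 7*t)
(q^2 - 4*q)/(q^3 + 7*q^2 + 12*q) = (q - 4)/(q^2 + 7*q + 12)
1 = 1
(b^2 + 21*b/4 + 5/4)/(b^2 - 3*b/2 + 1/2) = (4*b^2 + 21*b + 5)/(2*(2*b^2 - 3*b + 1))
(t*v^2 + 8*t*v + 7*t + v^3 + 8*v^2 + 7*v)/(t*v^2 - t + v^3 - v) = (v + 7)/(v - 1)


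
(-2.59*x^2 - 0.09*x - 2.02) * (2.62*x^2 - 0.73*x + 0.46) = -6.7858*x^4 + 1.6549*x^3 - 6.4181*x^2 + 1.4332*x - 0.9292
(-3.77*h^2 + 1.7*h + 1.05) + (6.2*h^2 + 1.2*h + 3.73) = 2.43*h^2 + 2.9*h + 4.78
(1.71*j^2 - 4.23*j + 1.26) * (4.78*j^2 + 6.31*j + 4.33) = 8.1738*j^4 - 9.4293*j^3 - 13.2642*j^2 - 10.3653*j + 5.4558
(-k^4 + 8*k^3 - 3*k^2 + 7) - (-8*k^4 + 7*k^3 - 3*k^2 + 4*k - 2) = 7*k^4 + k^3 - 4*k + 9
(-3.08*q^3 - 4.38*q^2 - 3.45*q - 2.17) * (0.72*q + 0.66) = -2.2176*q^4 - 5.1864*q^3 - 5.3748*q^2 - 3.8394*q - 1.4322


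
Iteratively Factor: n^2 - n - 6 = (n + 2)*(n - 3)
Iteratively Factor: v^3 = (v)*(v^2) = v^2*(v)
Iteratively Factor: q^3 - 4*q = (q - 2)*(q^2 + 2*q) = (q - 2)*(q + 2)*(q)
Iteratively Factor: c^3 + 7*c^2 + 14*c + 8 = (c + 1)*(c^2 + 6*c + 8) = (c + 1)*(c + 2)*(c + 4)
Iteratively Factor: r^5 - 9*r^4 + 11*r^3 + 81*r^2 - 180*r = (r - 3)*(r^4 - 6*r^3 - 7*r^2 + 60*r) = (r - 3)*(r + 3)*(r^3 - 9*r^2 + 20*r) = r*(r - 3)*(r + 3)*(r^2 - 9*r + 20) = r*(r - 4)*(r - 3)*(r + 3)*(r - 5)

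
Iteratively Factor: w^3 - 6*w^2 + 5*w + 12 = (w + 1)*(w^2 - 7*w + 12) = (w - 4)*(w + 1)*(w - 3)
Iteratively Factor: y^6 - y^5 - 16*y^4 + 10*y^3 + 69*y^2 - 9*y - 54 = (y + 3)*(y^5 - 4*y^4 - 4*y^3 + 22*y^2 + 3*y - 18) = (y - 3)*(y + 3)*(y^4 - y^3 - 7*y^2 + y + 6) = (y - 3)*(y + 1)*(y + 3)*(y^3 - 2*y^2 - 5*y + 6) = (y - 3)*(y + 1)*(y + 2)*(y + 3)*(y^2 - 4*y + 3) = (y - 3)*(y - 1)*(y + 1)*(y + 2)*(y + 3)*(y - 3)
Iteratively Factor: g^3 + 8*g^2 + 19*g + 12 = (g + 3)*(g^2 + 5*g + 4) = (g + 3)*(g + 4)*(g + 1)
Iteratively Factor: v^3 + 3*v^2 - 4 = (v + 2)*(v^2 + v - 2) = (v - 1)*(v + 2)*(v + 2)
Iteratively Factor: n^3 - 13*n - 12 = (n + 3)*(n^2 - 3*n - 4) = (n - 4)*(n + 3)*(n + 1)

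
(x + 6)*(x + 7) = x^2 + 13*x + 42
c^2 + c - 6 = (c - 2)*(c + 3)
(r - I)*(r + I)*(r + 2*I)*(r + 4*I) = r^4 + 6*I*r^3 - 7*r^2 + 6*I*r - 8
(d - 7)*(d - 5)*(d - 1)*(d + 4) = d^4 - 9*d^3 - 5*d^2 + 153*d - 140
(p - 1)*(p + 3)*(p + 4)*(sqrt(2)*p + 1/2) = sqrt(2)*p^4 + p^3/2 + 6*sqrt(2)*p^3 + 3*p^2 + 5*sqrt(2)*p^2 - 12*sqrt(2)*p + 5*p/2 - 6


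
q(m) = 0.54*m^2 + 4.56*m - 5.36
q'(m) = 1.08*m + 4.56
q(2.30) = 7.98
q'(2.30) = 7.04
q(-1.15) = -9.89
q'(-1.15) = 3.32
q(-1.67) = -11.47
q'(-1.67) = 2.76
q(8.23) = 68.74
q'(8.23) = 13.45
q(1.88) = 5.12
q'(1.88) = 6.59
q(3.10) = 13.97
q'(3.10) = 7.91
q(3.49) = 17.13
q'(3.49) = 8.33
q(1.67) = 3.76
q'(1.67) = 6.36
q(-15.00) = 47.74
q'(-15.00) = -11.64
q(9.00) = 79.42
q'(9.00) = 14.28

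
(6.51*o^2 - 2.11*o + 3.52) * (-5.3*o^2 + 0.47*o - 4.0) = -34.503*o^4 + 14.2427*o^3 - 45.6877*o^2 + 10.0944*o - 14.08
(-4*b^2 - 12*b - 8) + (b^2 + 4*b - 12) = -3*b^2 - 8*b - 20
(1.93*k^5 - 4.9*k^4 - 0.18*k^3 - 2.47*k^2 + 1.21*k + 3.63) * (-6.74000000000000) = -13.0082*k^5 + 33.026*k^4 + 1.2132*k^3 + 16.6478*k^2 - 8.1554*k - 24.4662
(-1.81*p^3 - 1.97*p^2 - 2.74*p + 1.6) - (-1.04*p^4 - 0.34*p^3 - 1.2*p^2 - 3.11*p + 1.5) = 1.04*p^4 - 1.47*p^3 - 0.77*p^2 + 0.37*p + 0.1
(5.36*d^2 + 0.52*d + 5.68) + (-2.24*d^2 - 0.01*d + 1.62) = 3.12*d^2 + 0.51*d + 7.3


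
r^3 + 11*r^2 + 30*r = r*(r + 5)*(r + 6)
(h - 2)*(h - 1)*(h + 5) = h^3 + 2*h^2 - 13*h + 10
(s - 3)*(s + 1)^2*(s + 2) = s^4 + s^3 - 7*s^2 - 13*s - 6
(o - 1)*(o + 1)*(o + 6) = o^3 + 6*o^2 - o - 6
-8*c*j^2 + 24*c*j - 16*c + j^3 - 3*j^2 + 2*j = (-8*c + j)*(j - 2)*(j - 1)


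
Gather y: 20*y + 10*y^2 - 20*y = 10*y^2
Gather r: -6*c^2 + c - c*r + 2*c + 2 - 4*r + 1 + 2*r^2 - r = -6*c^2 + 3*c + 2*r^2 + r*(-c - 5) + 3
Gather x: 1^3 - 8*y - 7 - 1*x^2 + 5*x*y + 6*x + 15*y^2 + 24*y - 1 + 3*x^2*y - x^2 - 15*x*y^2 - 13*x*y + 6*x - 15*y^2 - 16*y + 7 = x^2*(3*y - 2) + x*(-15*y^2 - 8*y + 12)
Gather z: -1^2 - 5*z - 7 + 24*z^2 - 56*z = 24*z^2 - 61*z - 8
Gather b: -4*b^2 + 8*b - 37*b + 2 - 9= -4*b^2 - 29*b - 7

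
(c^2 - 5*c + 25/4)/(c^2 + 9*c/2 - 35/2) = (c - 5/2)/(c + 7)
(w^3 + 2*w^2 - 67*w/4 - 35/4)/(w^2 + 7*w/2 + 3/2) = (2*w^2 + 3*w - 35)/(2*(w + 3))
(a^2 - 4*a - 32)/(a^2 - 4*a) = (a^2 - 4*a - 32)/(a*(a - 4))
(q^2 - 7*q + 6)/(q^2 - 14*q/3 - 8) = 3*(q - 1)/(3*q + 4)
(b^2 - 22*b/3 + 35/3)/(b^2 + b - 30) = (b - 7/3)/(b + 6)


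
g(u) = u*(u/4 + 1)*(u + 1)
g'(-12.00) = 79.00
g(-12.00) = -264.00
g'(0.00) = 1.00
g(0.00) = 0.00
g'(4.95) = 31.75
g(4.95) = 65.90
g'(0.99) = 4.21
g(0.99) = 2.46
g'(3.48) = 18.78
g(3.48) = 29.15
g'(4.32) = 25.80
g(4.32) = 47.80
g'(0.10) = 1.26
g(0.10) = 0.11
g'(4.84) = 30.67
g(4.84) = 62.47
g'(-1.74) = -1.08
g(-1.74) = 0.73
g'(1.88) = 8.35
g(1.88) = 7.96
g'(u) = u*(u/4 + 1) + u*(u + 1)/4 + (u/4 + 1)*(u + 1) = 3*u^2/4 + 5*u/2 + 1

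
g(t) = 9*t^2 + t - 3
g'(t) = 18*t + 1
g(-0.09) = -3.02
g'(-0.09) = -0.62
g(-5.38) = 252.12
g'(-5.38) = -95.84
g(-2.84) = 66.75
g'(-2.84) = -50.12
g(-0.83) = 2.37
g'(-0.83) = -13.94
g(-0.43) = -1.77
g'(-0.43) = -6.74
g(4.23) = 162.27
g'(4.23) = 77.14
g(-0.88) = 3.09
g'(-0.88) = -14.84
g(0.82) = 3.87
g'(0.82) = 15.76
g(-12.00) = 1281.00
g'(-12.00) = -215.00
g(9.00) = 735.00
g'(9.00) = 163.00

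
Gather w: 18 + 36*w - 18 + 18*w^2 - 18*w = 18*w^2 + 18*w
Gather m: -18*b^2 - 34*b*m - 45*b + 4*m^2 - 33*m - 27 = -18*b^2 - 45*b + 4*m^2 + m*(-34*b - 33) - 27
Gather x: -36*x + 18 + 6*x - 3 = 15 - 30*x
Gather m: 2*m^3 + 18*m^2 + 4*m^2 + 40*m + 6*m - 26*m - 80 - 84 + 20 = 2*m^3 + 22*m^2 + 20*m - 144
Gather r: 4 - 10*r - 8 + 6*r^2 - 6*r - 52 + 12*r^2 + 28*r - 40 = 18*r^2 + 12*r - 96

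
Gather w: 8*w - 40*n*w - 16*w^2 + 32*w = -16*w^2 + w*(40 - 40*n)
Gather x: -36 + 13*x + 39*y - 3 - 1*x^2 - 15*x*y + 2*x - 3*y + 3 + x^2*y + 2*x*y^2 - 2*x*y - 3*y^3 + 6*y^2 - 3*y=x^2*(y - 1) + x*(2*y^2 - 17*y + 15) - 3*y^3 + 6*y^2 + 33*y - 36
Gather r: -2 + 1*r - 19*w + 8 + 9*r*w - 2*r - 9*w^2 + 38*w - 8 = r*(9*w - 1) - 9*w^2 + 19*w - 2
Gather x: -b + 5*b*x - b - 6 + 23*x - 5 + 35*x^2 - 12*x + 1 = -2*b + 35*x^2 + x*(5*b + 11) - 10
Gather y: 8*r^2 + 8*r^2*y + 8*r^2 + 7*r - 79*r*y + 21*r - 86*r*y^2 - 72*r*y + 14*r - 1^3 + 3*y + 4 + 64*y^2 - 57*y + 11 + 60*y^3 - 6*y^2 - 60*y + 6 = 16*r^2 + 42*r + 60*y^3 + y^2*(58 - 86*r) + y*(8*r^2 - 151*r - 114) + 20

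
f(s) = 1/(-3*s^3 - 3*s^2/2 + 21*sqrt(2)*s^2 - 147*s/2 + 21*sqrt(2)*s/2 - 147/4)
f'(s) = (9*s^2 - 42*sqrt(2)*s + 3*s - 21*sqrt(2)/2 + 147/2)/(-3*s^3 - 3*s^2/2 + 21*sqrt(2)*s^2 - 147*s/2 + 21*sqrt(2)*s/2 - 147/4)^2 = 8*(6*s^2 - 28*sqrt(2)*s + 2*s - 7*sqrt(2) + 49)/(3*(4*s^3 - 28*sqrt(2)*s^2 + 2*s^2 - 14*sqrt(2)*s + 98*s + 49)^2)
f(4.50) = -0.33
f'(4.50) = -1.40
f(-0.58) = 0.14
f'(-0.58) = 1.75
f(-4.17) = 0.00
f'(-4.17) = 0.00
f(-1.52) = 0.01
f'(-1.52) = 0.01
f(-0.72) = 0.05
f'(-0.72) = 0.23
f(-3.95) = 0.00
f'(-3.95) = 0.00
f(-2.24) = 0.00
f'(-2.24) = 0.00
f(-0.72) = 0.05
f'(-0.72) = 0.23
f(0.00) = -0.03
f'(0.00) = 0.04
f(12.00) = 0.00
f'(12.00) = 0.00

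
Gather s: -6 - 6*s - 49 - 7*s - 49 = -13*s - 104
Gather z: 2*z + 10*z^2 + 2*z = 10*z^2 + 4*z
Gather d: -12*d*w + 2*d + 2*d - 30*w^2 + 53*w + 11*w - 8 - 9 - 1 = d*(4 - 12*w) - 30*w^2 + 64*w - 18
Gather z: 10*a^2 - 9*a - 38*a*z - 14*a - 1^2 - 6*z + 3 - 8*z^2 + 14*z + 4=10*a^2 - 23*a - 8*z^2 + z*(8 - 38*a) + 6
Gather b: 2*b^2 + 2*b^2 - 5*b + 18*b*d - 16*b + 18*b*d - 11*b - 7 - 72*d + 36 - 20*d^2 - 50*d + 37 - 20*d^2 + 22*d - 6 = 4*b^2 + b*(36*d - 32) - 40*d^2 - 100*d + 60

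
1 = 1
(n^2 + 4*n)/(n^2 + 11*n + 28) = n/(n + 7)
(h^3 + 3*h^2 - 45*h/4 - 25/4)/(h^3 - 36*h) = (4*h^3 + 12*h^2 - 45*h - 25)/(4*h*(h^2 - 36))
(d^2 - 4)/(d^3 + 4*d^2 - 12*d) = (d + 2)/(d*(d + 6))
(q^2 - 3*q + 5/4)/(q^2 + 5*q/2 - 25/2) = (q - 1/2)/(q + 5)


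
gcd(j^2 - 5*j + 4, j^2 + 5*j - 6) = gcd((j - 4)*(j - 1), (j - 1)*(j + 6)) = j - 1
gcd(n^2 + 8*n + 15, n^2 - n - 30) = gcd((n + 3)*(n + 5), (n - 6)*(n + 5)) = n + 5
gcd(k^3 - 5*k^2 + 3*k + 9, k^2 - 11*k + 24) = k - 3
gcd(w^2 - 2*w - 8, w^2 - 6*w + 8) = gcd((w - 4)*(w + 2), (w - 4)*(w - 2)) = w - 4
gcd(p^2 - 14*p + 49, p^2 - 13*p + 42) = p - 7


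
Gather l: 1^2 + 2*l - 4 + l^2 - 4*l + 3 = l^2 - 2*l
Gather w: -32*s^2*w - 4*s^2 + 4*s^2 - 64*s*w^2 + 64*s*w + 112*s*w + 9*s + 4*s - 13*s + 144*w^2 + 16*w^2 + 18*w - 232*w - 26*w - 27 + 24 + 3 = w^2*(160 - 64*s) + w*(-32*s^2 + 176*s - 240)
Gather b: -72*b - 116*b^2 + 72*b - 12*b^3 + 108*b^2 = -12*b^3 - 8*b^2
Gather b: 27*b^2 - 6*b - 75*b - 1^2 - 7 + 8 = 27*b^2 - 81*b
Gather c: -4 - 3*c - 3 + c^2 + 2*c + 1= c^2 - c - 6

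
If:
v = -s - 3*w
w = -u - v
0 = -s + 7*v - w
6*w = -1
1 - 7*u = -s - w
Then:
No Solution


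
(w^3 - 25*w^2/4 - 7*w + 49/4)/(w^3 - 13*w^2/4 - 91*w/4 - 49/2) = (w - 1)/(w + 2)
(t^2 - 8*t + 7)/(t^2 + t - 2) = (t - 7)/(t + 2)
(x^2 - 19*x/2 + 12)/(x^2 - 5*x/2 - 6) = (-2*x^2 + 19*x - 24)/(-2*x^2 + 5*x + 12)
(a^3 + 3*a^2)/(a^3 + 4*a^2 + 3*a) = a/(a + 1)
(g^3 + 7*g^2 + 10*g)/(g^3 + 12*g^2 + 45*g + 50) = g/(g + 5)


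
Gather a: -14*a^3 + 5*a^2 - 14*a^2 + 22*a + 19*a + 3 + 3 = -14*a^3 - 9*a^2 + 41*a + 6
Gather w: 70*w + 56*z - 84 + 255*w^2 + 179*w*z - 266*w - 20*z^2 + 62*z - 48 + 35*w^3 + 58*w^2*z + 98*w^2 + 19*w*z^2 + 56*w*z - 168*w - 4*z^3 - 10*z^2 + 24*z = 35*w^3 + w^2*(58*z + 353) + w*(19*z^2 + 235*z - 364) - 4*z^3 - 30*z^2 + 142*z - 132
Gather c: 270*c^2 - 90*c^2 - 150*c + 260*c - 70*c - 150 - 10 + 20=180*c^2 + 40*c - 140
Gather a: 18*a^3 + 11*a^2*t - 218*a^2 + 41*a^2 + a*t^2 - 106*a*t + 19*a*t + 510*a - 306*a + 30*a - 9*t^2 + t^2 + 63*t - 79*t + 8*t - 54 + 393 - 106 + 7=18*a^3 + a^2*(11*t - 177) + a*(t^2 - 87*t + 234) - 8*t^2 - 8*t + 240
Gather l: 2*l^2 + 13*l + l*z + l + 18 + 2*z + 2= 2*l^2 + l*(z + 14) + 2*z + 20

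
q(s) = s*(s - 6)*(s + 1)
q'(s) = s*(s - 6) + s*(s + 1) + (s - 6)*(s + 1) = 3*s^2 - 10*s - 6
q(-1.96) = -14.98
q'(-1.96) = 25.12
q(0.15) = -1.01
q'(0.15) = -7.43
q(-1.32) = -3.09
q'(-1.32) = 12.43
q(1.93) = -23.02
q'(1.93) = -14.13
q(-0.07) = 0.40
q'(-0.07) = -5.29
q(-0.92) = 0.51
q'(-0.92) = 5.74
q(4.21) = -39.26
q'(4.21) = 5.07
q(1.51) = -17.02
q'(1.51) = -14.26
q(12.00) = 936.00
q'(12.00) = 306.00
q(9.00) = 270.00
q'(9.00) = 147.00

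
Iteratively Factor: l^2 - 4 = (l + 2)*(l - 2)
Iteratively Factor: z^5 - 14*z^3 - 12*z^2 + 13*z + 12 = (z + 1)*(z^4 - z^3 - 13*z^2 + z + 12) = (z - 1)*(z + 1)*(z^3 - 13*z - 12) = (z - 1)*(z + 1)*(z + 3)*(z^2 - 3*z - 4) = (z - 4)*(z - 1)*(z + 1)*(z + 3)*(z + 1)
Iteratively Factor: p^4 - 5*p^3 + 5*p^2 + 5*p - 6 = (p - 2)*(p^3 - 3*p^2 - p + 3) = (p - 3)*(p - 2)*(p^2 - 1) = (p - 3)*(p - 2)*(p + 1)*(p - 1)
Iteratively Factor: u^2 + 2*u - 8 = (u - 2)*(u + 4)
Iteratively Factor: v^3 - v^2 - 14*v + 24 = (v + 4)*(v^2 - 5*v + 6) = (v - 2)*(v + 4)*(v - 3)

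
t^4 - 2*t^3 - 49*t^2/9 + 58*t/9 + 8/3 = (t - 3)*(t - 4/3)*(t + 1/3)*(t + 2)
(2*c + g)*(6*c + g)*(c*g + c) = 12*c^3*g + 12*c^3 + 8*c^2*g^2 + 8*c^2*g + c*g^3 + c*g^2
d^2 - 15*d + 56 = (d - 8)*(d - 7)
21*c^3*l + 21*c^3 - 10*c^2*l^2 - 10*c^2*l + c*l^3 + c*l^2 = (-7*c + l)*(-3*c + l)*(c*l + c)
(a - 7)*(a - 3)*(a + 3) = a^3 - 7*a^2 - 9*a + 63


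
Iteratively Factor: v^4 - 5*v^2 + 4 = (v + 2)*(v^3 - 2*v^2 - v + 2) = (v - 2)*(v + 2)*(v^2 - 1) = (v - 2)*(v - 1)*(v + 2)*(v + 1)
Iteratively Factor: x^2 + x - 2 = (x - 1)*(x + 2)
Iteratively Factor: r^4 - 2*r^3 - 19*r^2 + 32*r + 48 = (r - 4)*(r^3 + 2*r^2 - 11*r - 12) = (r - 4)*(r - 3)*(r^2 + 5*r + 4) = (r - 4)*(r - 3)*(r + 1)*(r + 4)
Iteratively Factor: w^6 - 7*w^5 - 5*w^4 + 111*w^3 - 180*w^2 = (w + 4)*(w^5 - 11*w^4 + 39*w^3 - 45*w^2) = (w - 3)*(w + 4)*(w^4 - 8*w^3 + 15*w^2) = w*(w - 3)*(w + 4)*(w^3 - 8*w^2 + 15*w) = w*(w - 5)*(w - 3)*(w + 4)*(w^2 - 3*w) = w^2*(w - 5)*(w - 3)*(w + 4)*(w - 3)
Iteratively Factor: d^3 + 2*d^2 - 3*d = (d + 3)*(d^2 - d) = (d - 1)*(d + 3)*(d)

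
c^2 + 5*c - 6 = (c - 1)*(c + 6)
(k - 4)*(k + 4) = k^2 - 16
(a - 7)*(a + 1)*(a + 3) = a^3 - 3*a^2 - 25*a - 21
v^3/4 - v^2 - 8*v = v*(v/4 + 1)*(v - 8)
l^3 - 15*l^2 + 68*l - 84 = (l - 7)*(l - 6)*(l - 2)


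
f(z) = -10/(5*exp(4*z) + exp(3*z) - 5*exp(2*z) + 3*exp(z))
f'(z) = -10*(-20*exp(4*z) - 3*exp(3*z) + 10*exp(2*z) - 3*exp(z))/(5*exp(4*z) + exp(3*z) - 5*exp(2*z) + 3*exp(z))^2 = 10*(20*exp(3*z) + 3*exp(2*z) - 10*exp(z) + 3)*exp(-z)/(5*exp(3*z) + exp(2*z) - 5*exp(z) + 3)^2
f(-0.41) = -9.51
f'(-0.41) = 21.21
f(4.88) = -0.00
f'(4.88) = 0.00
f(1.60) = -0.00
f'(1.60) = 0.01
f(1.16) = -0.02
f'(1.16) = 0.08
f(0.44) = -0.39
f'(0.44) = 1.67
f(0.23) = -0.96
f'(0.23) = 4.08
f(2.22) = -0.00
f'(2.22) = 0.00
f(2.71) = -0.00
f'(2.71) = 0.00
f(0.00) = -2.50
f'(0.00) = 10.00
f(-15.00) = -10896730.13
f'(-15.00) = 10896724.57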